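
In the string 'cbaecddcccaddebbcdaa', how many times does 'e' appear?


Scanning 'cbaecddcccaddebbcdaa' for 'e':
  Position 3: 'e' -> MATCH (count: 1)
  Position 13: 'e' -> MATCH (count: 2)
Total occurrences of 'e': 2

2


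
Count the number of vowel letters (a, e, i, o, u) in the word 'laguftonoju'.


Scanning each character of 'laguftonoju':
  Position 1: 'l' -> consonant (running count: 0)
  Position 2: 'a' -> vowel (running count: 1)
  Position 3: 'g' -> consonant (running count: 1)
  Position 4: 'u' -> vowel (running count: 2)
  Position 5: 'f' -> consonant (running count: 2)
  Position 6: 't' -> consonant (running count: 2)
  Position 7: 'o' -> vowel (running count: 3)
  Position 8: 'n' -> consonant (running count: 3)
  Position 9: 'o' -> vowel (running count: 4)
  Position 10: 'j' -> consonant (running count: 4)
  Position 11: 'u' -> vowel (running count: 5)
Total vowels: 5

5


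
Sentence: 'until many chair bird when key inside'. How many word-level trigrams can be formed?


Word trigrams from [7] words:
  Trigram 1: (until many chair)
  Trigram 2: (many chair bird)
  Trigram 3: (chair bird when)
  Trigram 4: (bird when key)
  Trigram 5: (when key inside)
Total word trigrams: 7 - 2 = 5

5


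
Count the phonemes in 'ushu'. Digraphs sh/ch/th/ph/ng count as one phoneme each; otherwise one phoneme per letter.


Parsing 'ushu' greedily, digraphs first:
  'u' -> vowel phoneme (phonemes so far: 1)
  'sh' -> digraph (1 consonant phoneme) (phonemes so far: 2)
  'u' -> vowel phoneme (phonemes so far: 3)
Total phonemes: 3

3


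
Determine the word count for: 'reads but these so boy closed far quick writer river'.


Counting words by splitting on spaces:
  Word 1: 'reads'
  Word 2: 'but'
  Word 3: 'these'
  Word 4: 'so'
  Word 5: 'boy'
  Word 6: 'closed'
  Word 7: 'far'
  Word 8: 'quick'
  Word 9: 'writer'
  Word 10: 'river'
Total words: 10

10


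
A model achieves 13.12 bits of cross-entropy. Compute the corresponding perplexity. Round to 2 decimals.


Perplexity formula: PP = 2^H
H = 13.12
PP = 2^13.12
Decompose: 2^13.12 = 2^13 * 2^0.12
2^13 = 8192, 2^0.12 ~ 1.0867349
PP ~ 8192 * 1.0867349 = 8902.5323008
Rounded to 2 decimals: 8902.53

8902.53


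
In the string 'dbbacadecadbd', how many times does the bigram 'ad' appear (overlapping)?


Scanning 'dbbacadecadbd' for bigram 'ad':
  Position 0: 'db' -> no
  Position 1: 'bb' -> no
  Position 2: 'ba' -> no
  Position 3: 'ac' -> no
  Position 4: 'ca' -> no
  Position 5: 'ad' -> MATCH
  Position 6: 'de' -> no
  Position 7: 'ec' -> no
  Position 8: 'ca' -> no
  Position 9: 'ad' -> MATCH
  Position 10: 'db' -> no
  Position 11: 'bd' -> no
Total matches: 2

2


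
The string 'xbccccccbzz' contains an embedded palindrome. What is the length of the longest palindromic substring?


Scanning 'xbccccccbzz' for palindromic substrings.
Substring at positions 1-8: 'bccccccb'.
Check: reverse('bccccccb') = 'bccccccb' -> palindrome confirmed.
Neighbouring characters ('x' / 'z') break symmetry, so it cannot extend further.
No longer palindromic substring exists; longest length = 8

8


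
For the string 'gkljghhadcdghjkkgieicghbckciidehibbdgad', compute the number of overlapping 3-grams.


String 'gkljghhadcdghjkkgieicghbckciidehibbdgad' has length L = 39.
Number of overlapping n-grams = L - n + 1
Substituting: 39 - 3 + 1 = 37

37


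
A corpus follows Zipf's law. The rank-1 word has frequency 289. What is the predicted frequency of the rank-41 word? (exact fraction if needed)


Zipf's law: freq(rank) = f1 / rank
f1 = 289, rank = 41
freq = 289 / 41
GCD(289, 41) = 1
Simplified: 289/41

289/41


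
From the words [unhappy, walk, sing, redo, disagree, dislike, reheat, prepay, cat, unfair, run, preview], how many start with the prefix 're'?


Checking each word for prefix 're':
  'unhappy' -> no (count: 0)
  'walk' -> no (count: 0)
  'sing' -> no (count: 0)
  'redo' -> YES, starts with 're' (count: 1)
  'disagree' -> no (count: 1)
  'dislike' -> no (count: 1)
  'reheat' -> YES, starts with 're' (count: 2)
  'prepay' -> no (count: 2)
  'cat' -> no (count: 2)
  'unfair' -> no (count: 2)
  'run' -> no (count: 2)
  'preview' -> no (count: 2)
Total with prefix 're': 2

2


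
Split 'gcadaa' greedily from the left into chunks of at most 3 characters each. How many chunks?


'gcadaa' has 6 characters.
Chunking with max size 3:
  Chunk 1: 'gca' (positions 0-2)
  Chunk 2: 'daa' (positions 3-5)
Total chunks: ceil(6 / 3) = 2

2


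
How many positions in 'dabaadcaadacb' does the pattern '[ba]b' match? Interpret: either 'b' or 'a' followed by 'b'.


Pattern: [ba]b means either 'b' or 'a' followed by 'b'.
Scanning 'dabaadcaadacb' position-by-position:
  Pos 0: window 'da' -> no
  Pos 1: window 'ab' -> MATCH
  Pos 2: window 'ba' -> no
  Pos 3: window 'aa' -> no
  Pos 4: window 'ad' -> no
  Pos 5: window 'dc' -> no
  Pos 6: window 'ca' -> no
  Pos 7: window 'aa' -> no
  Pos 8: window 'ad' -> no
  Pos 9: window 'da' -> no
  Pos 10: window 'ac' -> no
  Pos 11: window 'cb' -> no
  Pos 12: window 'b' -> no
Total matches: 1

1


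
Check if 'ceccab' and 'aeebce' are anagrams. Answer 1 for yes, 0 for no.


Sort characters of 'ceccab': 'abccce'
Sort characters of 'aeebce': 'abceee'
Sorted forms differ -> they are NOT anagrams
Result: 0

0


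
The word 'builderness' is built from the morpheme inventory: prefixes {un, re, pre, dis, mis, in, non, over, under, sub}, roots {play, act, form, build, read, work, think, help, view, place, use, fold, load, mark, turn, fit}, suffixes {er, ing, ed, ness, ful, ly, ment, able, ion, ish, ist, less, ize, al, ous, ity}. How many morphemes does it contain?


Segmenting 'builderness' against the inventory:
  'build' -> root (morpheme 1)
  'er' -> suffix (morpheme 2)
  'ness' -> suffix (morpheme 3)
Total morphemes: 3

3


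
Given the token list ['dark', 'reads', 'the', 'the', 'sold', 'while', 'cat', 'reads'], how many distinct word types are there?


Listing all tokens and tracking unique types:
  Token 1: 'dark' -> NEW (unique so far: 1)
  Token 2: 'reads' -> NEW (unique so far: 2)
  Token 3: 'the' -> NEW (unique so far: 3)
  Token 4: 'the' -> duplicate (unique so far: 3)
  Token 5: 'sold' -> NEW (unique so far: 4)
  Token 6: 'while' -> NEW (unique so far: 5)
  Token 7: 'cat' -> NEW (unique so far: 6)
  Token 8: 'reads' -> duplicate (unique so far: 6)
Unique types: ('cat', 'dark', 'reads', 'sold', 'the', 'while')
Vocabulary size: 6

6


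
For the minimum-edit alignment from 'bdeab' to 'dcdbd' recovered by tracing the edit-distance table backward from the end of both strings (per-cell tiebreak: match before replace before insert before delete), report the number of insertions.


Edit distance = 4. Backtracking from cell (5, 5) with preference match > replace > insert > delete,
then listing the resulting alignment 'bdeab' -> 'dcdbd' left to right:
  Step 1: delete 'b'
  Step 2: keep 'd'
  Step 3: replace e->c
  Step 4: replace a->d
  Step 5: keep 'b'
  Step 6: insert 'd' [insertion #1]
Total insertions: 1

1


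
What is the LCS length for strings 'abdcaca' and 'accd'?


DP table for LCS of 'abdcaca' and 'accd':
       a  c  c  d
    0  0  0  0  0
  a 0  1  1  1  1
  b 0  1  1  1  1
  d 0  1  1  1  2
  c 0  1  2  2  2
  a 0  1  2  2  2
  c 0  1  2  3  3
  a 0  1  2  3  3
LCS: 'acc'
LCS length = 3

3


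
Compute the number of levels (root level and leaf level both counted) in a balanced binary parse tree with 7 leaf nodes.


In a balanced binary tree with n leaves the deepest leaf is ceil(log2(n)) edges below the root,
so counting node levels inclusive of root and leaves gives ceil(log2(n)) + 1 levels.
log2(7) = 2.8074
ceil(2.8074) = 3
levels = 3 + 1 = 4

4


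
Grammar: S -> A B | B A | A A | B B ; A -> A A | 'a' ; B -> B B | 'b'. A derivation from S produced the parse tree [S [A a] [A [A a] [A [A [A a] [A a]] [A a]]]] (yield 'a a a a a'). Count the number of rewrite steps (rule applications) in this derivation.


Every bracketed nonterminal node [X ...] in the tree is produced by exactly one rule application.
Reading the tree off as a leftmost derivation:
  Step 1: S  =>  A A   (applied S -> A A)
  Step 2: A A  =>  a A   (applied A -> a)
  Step 3: a A  =>  a A A   (applied A -> A A)
  Step 4: a A A  =>  a a A   (applied A -> a)
  Step 5: a a A  =>  a a A A   (applied A -> A A)
  Step 6: a a A A  =>  a a A A A   (applied A -> A A)
  Step 7: a a A A A  =>  a a a A A   (applied A -> a)
  Step 8: a a a A A  =>  a a a a A   (applied A -> a)
  Step 9: a a a a A  =>  a a a a a   (applied A -> a)
Final yield: a a a a a
Total rewrite steps: 9

9


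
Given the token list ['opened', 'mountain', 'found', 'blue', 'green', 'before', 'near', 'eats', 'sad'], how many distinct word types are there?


Listing all tokens and tracking unique types:
  Token 1: 'opened' -> NEW (unique so far: 1)
  Token 2: 'mountain' -> NEW (unique so far: 2)
  Token 3: 'found' -> NEW (unique so far: 3)
  Token 4: 'blue' -> NEW (unique so far: 4)
  Token 5: 'green' -> NEW (unique so far: 5)
  Token 6: 'before' -> NEW (unique so far: 6)
  Token 7: 'near' -> NEW (unique so far: 7)
  Token 8: 'eats' -> NEW (unique so far: 8)
  Token 9: 'sad' -> NEW (unique so far: 9)
Unique types: ('before', 'blue', 'eats', 'found', 'green', 'mountain', 'near', 'opened', 'sad')
Vocabulary size: 9

9


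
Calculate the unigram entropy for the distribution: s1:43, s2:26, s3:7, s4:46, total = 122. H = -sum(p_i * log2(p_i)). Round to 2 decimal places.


Computing entropy H = -sum(p_i * log2(p_i)):
  s1: p = 43/122 = 0.3525, -p*log2(p) = 0.5303
  s2: p = 26/122 = 0.2131, -p*log2(p) = 0.4753
  s3: p = 7/122 = 0.0574, -p*log2(p) = 0.2366
  s4: p = 46/122 = 0.3770, -p*log2(p) = 0.5306
H = sum of terms = 1.7728
Rounded to 2 decimals: 1.77

1.77


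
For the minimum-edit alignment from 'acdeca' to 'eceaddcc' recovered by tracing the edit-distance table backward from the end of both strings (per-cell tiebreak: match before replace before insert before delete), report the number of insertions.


Edit distance = 5. Backtracking from cell (6, 8) with preference match > replace > insert > delete,
then listing the resulting alignment 'acdeca' -> 'eceaddcc' left to right:
  Step 1: replace a->e
  Step 2: keep 'c'
  Step 3: insert 'e' [insertion #1]
  Step 4: insert 'a' [insertion #2]
  Step 5: keep 'd'
  Step 6: replace e->d
  Step 7: keep 'c'
  Step 8: replace a->c
Total insertions: 2

2


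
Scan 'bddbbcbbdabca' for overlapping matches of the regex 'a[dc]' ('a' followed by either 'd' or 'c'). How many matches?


Pattern: a[dc] means 'a' followed by either 'd' or 'c'.
Scanning 'bddbbcbbdabca' position-by-position:
  Pos 0: window 'bd' -> no
  Pos 1: window 'dd' -> no
  Pos 2: window 'db' -> no
  Pos 3: window 'bb' -> no
  Pos 4: window 'bc' -> no
  Pos 5: window 'cb' -> no
  Pos 6: window 'bb' -> no
  Pos 7: window 'bd' -> no
  Pos 8: window 'da' -> no
  Pos 9: window 'ab' -> no
  Pos 10: window 'bc' -> no
  Pos 11: window 'ca' -> no
  Pos 12: window 'a' -> no
Total matches: 0

0


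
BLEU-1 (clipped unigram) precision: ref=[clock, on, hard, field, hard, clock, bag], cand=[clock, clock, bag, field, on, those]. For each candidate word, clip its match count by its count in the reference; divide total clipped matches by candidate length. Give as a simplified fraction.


Reference word counts: {'bag': 1, 'clock': 2, 'field': 1, 'hard': 2, 'on': 1}
Checking each candidate word (with clipping):
  'clock' -> in reference (ref count 2, used 1/2) -> match (matches: 1)
  'clock' -> in reference (ref count 2, used 2/2) -> match (matches: 2)
  'bag' -> in reference (ref count 1, used 1/1) -> match (matches: 3)
  'field' -> in reference (ref count 1, used 1/1) -> match (matches: 4)
  'on' -> in reference (ref count 1, used 1/1) -> match (matches: 5)
  'those' -> not in reference -> no match (matches: 5)
Clipped matches: 5, Candidate length: 6
Precision = 5/6

5/6


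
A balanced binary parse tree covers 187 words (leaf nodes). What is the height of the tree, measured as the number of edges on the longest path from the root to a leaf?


In a balanced binary tree with n leaves the deepest leaf is ceil(log2(n)) edges below the root.
log2(187) = 7.5469
ceil(7.5469) = 8
height (edges) = 8

8


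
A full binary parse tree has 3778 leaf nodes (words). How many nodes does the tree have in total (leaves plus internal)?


Leaf nodes (terminals): 3778
Internal nodes = n - 1 = 3778 - 1 = 3777
Total = leaves + internal = 3778 + 3777 = 7555

7555


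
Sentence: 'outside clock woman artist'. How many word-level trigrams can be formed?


Word trigrams from [4] words:
  Trigram 1: (outside clock woman)
  Trigram 2: (clock woman artist)
Total word trigrams: 4 - 2 = 2

2


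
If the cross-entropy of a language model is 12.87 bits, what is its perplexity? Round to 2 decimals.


Perplexity formula: PP = 2^H
H = 12.87
PP = 2^12.87
Decompose: 2^12.87 = 2^12 * 2^0.87
2^12 = 4096, 2^0.87 ~ 1.8276629
PP ~ 4096 * 1.8276629 = 7486.1072384
Rounded to 2 decimals: 7486.11

7486.11


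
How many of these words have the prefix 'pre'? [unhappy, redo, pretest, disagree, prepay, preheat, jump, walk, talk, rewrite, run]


Checking each word for prefix 'pre':
  'unhappy' -> no (count: 0)
  'redo' -> no (count: 0)
  'pretest' -> YES, starts with 'pre' (count: 1)
  'disagree' -> no (count: 1)
  'prepay' -> YES, starts with 'pre' (count: 2)
  'preheat' -> YES, starts with 'pre' (count: 3)
  'jump' -> no (count: 3)
  'walk' -> no (count: 3)
  'talk' -> no (count: 3)
  'rewrite' -> no (count: 3)
  'run' -> no (count: 3)
Total with prefix 'pre': 3

3


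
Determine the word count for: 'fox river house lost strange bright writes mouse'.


Counting words by splitting on spaces:
  Word 1: 'fox'
  Word 2: 'river'
  Word 3: 'house'
  Word 4: 'lost'
  Word 5: 'strange'
  Word 6: 'bright'
  Word 7: 'writes'
  Word 8: 'mouse'
Total words: 8

8


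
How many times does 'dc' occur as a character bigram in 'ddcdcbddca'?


Scanning 'ddcdcbddca' for bigram 'dc':
  Position 0: 'dd' -> no
  Position 1: 'dc' -> MATCH
  Position 2: 'cd' -> no
  Position 3: 'dc' -> MATCH
  Position 4: 'cb' -> no
  Position 5: 'bd' -> no
  Position 6: 'dd' -> no
  Position 7: 'dc' -> MATCH
  Position 8: 'ca' -> no
Total matches: 3

3


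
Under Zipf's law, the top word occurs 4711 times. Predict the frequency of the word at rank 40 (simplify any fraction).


Zipf's law: freq(rank) = f1 / rank
f1 = 4711, rank = 40
freq = 4711 / 40
GCD(4711, 40) = 1
Simplified: 4711/40

4711/40


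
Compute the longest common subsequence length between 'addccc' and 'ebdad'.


DP table for LCS of 'addccc' and 'ebdad':
       e  b  d  a  d
    0  0  0  0  0  0
  a 0  0  0  0  1  1
  d 0  0  0  1  1  2
  d 0  0  0  1  1  2
  c 0  0  0  1  1  2
  c 0  0  0  1  1  2
  c 0  0  0  1  1  2
LCS: 'ad'
LCS length = 2

2


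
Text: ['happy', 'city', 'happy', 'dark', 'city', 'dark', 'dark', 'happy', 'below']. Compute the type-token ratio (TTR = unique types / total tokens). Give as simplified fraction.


Tokens: 9
Unique types: ('below', 'city', 'dark', 'happy') = 4
TTR = 4/9
Already in lowest terms.

4/9


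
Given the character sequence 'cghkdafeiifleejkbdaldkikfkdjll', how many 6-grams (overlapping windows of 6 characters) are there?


String 'cghkdafeiifleejkbdaldkikfkdjll' has length L = 30.
Number of overlapping n-grams = L - n + 1
Substituting: 30 - 6 + 1 = 25

25


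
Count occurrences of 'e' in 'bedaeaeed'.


Scanning 'bedaeaeed' for 'e':
  Position 1: 'e' -> MATCH (count: 1)
  Position 4: 'e' -> MATCH (count: 2)
  Position 6: 'e' -> MATCH (count: 3)
  Position 7: 'e' -> MATCH (count: 4)
Total occurrences of 'e': 4

4


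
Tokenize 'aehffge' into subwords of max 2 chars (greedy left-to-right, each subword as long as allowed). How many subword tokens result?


'aehffge' has 7 characters.
Chunking with max size 2:
  Chunk 1: 'ae' (positions 0-1)
  Chunk 2: 'hf' (positions 2-3)
  Chunk 3: 'fg' (positions 4-5)
  Chunk 4: 'e' (positions 6-6)
Total chunks: ceil(7 / 2) = 4

4


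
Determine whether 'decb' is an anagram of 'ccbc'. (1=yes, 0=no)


Sort characters of 'decb': 'bcde'
Sort characters of 'ccbc': 'bccc'
Sorted forms differ -> they are NOT anagrams
Result: 0

0


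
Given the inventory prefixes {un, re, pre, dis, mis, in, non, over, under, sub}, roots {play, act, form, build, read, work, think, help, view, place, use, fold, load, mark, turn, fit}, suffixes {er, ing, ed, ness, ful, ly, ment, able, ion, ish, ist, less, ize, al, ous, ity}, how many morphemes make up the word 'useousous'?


Segmenting 'useousous' against the inventory:
  'use' -> root (morpheme 1)
  'ous' -> suffix (morpheme 2)
  'ous' -> suffix (morpheme 3)
Total morphemes: 3

3


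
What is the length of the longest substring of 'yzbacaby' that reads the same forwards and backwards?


Scanning 'yzbacaby' for palindromic substrings.
Substring at positions 2-6: 'bacab'.
Check: reverse('bacab') = 'bacab' -> palindrome confirmed.
Neighbouring characters ('z' / 'y') break symmetry, so it cannot extend further.
No longer palindromic substring exists; longest length = 5

5


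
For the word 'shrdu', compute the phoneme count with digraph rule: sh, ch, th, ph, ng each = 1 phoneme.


Parsing 'shrdu' greedily, digraphs first:
  'sh' -> digraph (1 consonant phoneme) (phonemes so far: 1)
  'r' -> consonant phoneme (phonemes so far: 2)
  'd' -> consonant phoneme (phonemes so far: 3)
  'u' -> vowel phoneme (phonemes so far: 4)
Total phonemes: 4

4


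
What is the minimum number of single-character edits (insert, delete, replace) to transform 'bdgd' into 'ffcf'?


Building DP table for s1='bdgd' (len 4) and s2='ffcf' (len 4):
       f  f  c  f
    0  1  2  3  4
  b 1  1  2  3  4
  d 2  2  2  3  4
  g 3  3  3  3  4
  d 4  4  4  4  4
Edit distance = dp[4][4] = 4

4


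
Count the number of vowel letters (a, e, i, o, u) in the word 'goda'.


Scanning each character of 'goda':
  Position 1: 'g' -> consonant (running count: 0)
  Position 2: 'o' -> vowel (running count: 1)
  Position 3: 'd' -> consonant (running count: 1)
  Position 4: 'a' -> vowel (running count: 2)
Total vowels: 2

2


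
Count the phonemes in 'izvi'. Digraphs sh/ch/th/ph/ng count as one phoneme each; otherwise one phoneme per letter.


Parsing 'izvi' greedily, digraphs first:
  'i' -> vowel phoneme (phonemes so far: 1)
  'z' -> consonant phoneme (phonemes so far: 2)
  'v' -> consonant phoneme (phonemes so far: 3)
  'i' -> vowel phoneme (phonemes so far: 4)
Total phonemes: 4

4


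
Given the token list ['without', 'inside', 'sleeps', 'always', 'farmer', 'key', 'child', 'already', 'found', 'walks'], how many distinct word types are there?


Listing all tokens and tracking unique types:
  Token 1: 'without' -> NEW (unique so far: 1)
  Token 2: 'inside' -> NEW (unique so far: 2)
  Token 3: 'sleeps' -> NEW (unique so far: 3)
  Token 4: 'always' -> NEW (unique so far: 4)
  Token 5: 'farmer' -> NEW (unique so far: 5)
  Token 6: 'key' -> NEW (unique so far: 6)
  Token 7: 'child' -> NEW (unique so far: 7)
  Token 8: 'already' -> NEW (unique so far: 8)
  Token 9: 'found' -> NEW (unique so far: 9)
  Token 10: 'walks' -> NEW (unique so far: 10)
Unique types: ('already', 'always', 'child', 'farmer', 'found', 'inside', 'key', 'sleeps', 'walks', 'without')
Vocabulary size: 10

10


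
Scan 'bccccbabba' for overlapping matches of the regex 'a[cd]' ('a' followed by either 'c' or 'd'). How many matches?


Pattern: a[cd] means 'a' followed by either 'c' or 'd'.
Scanning 'bccccbabba' position-by-position:
  Pos 0: window 'bc' -> no
  Pos 1: window 'cc' -> no
  Pos 2: window 'cc' -> no
  Pos 3: window 'cc' -> no
  Pos 4: window 'cb' -> no
  Pos 5: window 'ba' -> no
  Pos 6: window 'ab' -> no
  Pos 7: window 'bb' -> no
  Pos 8: window 'ba' -> no
  Pos 9: window 'a' -> no
Total matches: 0

0


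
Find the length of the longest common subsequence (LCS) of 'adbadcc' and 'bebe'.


DP table for LCS of 'adbadcc' and 'bebe':
       b  e  b  e
    0  0  0  0  0
  a 0  0  0  0  0
  d 0  0  0  0  0
  b 0  1  1  1  1
  a 0  1  1  1  1
  d 0  1  1  1  1
  c 0  1  1  1  1
  c 0  1  1  1  1
LCS: 'b'
LCS length = 1

1


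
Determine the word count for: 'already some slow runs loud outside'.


Counting words by splitting on spaces:
  Word 1: 'already'
  Word 2: 'some'
  Word 3: 'slow'
  Word 4: 'runs'
  Word 5: 'loud'
  Word 6: 'outside'
Total words: 6

6


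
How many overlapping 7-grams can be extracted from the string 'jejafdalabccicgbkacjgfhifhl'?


String 'jejafdalabccicgbkacjgfhifhl' has length L = 27.
Number of overlapping n-grams = L - n + 1
Substituting: 27 - 7 + 1 = 21

21


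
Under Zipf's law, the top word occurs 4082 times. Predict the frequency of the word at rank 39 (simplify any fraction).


Zipf's law: freq(rank) = f1 / rank
f1 = 4082, rank = 39
freq = 4082 / 39
GCD(4082, 39) = 13
Simplified: 314/3

314/3


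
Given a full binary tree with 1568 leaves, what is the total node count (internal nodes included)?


Leaf nodes (terminals): 1568
Internal nodes = n - 1 = 1568 - 1 = 1567
Total = leaves + internal = 1568 + 1567 = 3135

3135


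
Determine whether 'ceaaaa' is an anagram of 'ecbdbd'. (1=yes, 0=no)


Sort characters of 'ceaaaa': 'aaaace'
Sort characters of 'ecbdbd': 'bbcdde'
Sorted forms differ -> they are NOT anagrams
Result: 0

0


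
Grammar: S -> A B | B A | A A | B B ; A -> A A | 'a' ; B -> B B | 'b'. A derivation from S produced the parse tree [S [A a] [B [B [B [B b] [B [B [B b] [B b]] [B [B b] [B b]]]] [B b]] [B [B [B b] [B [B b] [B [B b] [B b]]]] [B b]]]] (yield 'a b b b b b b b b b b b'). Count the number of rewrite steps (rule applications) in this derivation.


Every bracketed nonterminal node [X ...] in the tree is produced by exactly one rule application.
Reading the tree off as a leftmost derivation:
  Step 1: S  =>  A B   (applied S -> A B)
  Step 2: A B  =>  a B   (applied A -> a)
  Step 3: a B  =>  a B B   (applied B -> B B)
  Step 4: a B B  =>  a B B B   (applied B -> B B)
  Step 5: a B B B  =>  a B B B B   (applied B -> B B)
  Step 6: a B B B B  =>  a b B B B   (applied B -> b)
  Step 7: a b B B B  =>  a b B B B B   (applied B -> B B)
  Step 8: a b B B B B  =>  a b B B B B B   (applied B -> B B)
  Step 9: a b B B B B B  =>  a b b B B B B   (applied B -> b)
  Step 10: a b b B B B B  =>  a b b b B B B   (applied B -> b)
  Step 11: a b b b B B B  =>  a b b b B B B B   (applied B -> B B)
  Step 12: a b b b B B B B  =>  a b b b b B B B   (applied B -> b)
  Step 13: a b b b b B B B  =>  a b b b b b B B   (applied B -> b)
  Step 14: a b b b b b B B  =>  a b b b b b b B   (applied B -> b)
  Step 15: a b b b b b b B  =>  a b b b b b b B B   (applied B -> B B)
  Step 16: a b b b b b b B B  =>  a b b b b b b B B B   (applied B -> B B)
  Step 17: a b b b b b b B B B  =>  a b b b b b b b B B   (applied B -> b)
  Step 18: a b b b b b b b B B  =>  a b b b b b b b B B B   (applied B -> B B)
  Step 19: a b b b b b b b B B B  =>  a b b b b b b b b B B   (applied B -> b)
  Step 20: a b b b b b b b b B B  =>  a b b b b b b b b B B B   (applied B -> B B)
  Step 21: a b b b b b b b b B B B  =>  a b b b b b b b b b B B   (applied B -> b)
  Step 22: a b b b b b b b b b B B  =>  a b b b b b b b b b b B   (applied B -> b)
  Step 23: a b b b b b b b b b b B  =>  a b b b b b b b b b b b   (applied B -> b)
Final yield: a b b b b b b b b b b b
Total rewrite steps: 23

23


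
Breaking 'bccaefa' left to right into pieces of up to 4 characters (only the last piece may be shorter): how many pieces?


'bccaefa' has 7 characters.
Chunking with max size 4:
  Chunk 1: 'bcca' (positions 0-3)
  Chunk 2: 'efa' (positions 4-6)
Total chunks: ceil(7 / 4) = 2

2


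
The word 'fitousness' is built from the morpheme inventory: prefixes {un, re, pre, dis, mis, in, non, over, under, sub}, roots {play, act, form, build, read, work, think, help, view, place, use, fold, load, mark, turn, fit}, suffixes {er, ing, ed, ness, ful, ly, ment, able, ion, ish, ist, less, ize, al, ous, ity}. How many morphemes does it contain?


Segmenting 'fitousness' against the inventory:
  'fit' -> root (morpheme 1)
  'ous' -> suffix (morpheme 2)
  'ness' -> suffix (morpheme 3)
Total morphemes: 3

3


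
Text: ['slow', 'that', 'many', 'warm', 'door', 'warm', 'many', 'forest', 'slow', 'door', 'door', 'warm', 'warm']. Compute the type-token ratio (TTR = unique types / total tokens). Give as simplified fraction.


Tokens: 13
Unique types: ('door', 'forest', 'many', 'slow', 'that', 'warm') = 6
TTR = 6/13
Already in lowest terms.

6/13


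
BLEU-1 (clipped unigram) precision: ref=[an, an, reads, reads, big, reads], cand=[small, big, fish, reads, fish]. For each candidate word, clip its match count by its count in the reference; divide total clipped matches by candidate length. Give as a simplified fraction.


Reference word counts: {'an': 2, 'big': 1, 'reads': 3}
Checking each candidate word (with clipping):
  'small' -> not in reference -> no match (matches: 0)
  'big' -> in reference (ref count 1, used 1/1) -> match (matches: 1)
  'fish' -> not in reference -> no match (matches: 1)
  'reads' -> in reference (ref count 3, used 1/3) -> match (matches: 2)
  'fish' -> not in reference -> no match (matches: 2)
Clipped matches: 2, Candidate length: 5
Precision = 2/5

2/5


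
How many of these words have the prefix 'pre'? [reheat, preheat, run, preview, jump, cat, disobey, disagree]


Checking each word for prefix 'pre':
  'reheat' -> no (count: 0)
  'preheat' -> YES, starts with 'pre' (count: 1)
  'run' -> no (count: 1)
  'preview' -> YES, starts with 'pre' (count: 2)
  'jump' -> no (count: 2)
  'cat' -> no (count: 2)
  'disobey' -> no (count: 2)
  'disagree' -> no (count: 2)
Total with prefix 'pre': 2

2


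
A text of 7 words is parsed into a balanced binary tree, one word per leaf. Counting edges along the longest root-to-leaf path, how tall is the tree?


In a balanced binary tree with n leaves the deepest leaf is ceil(log2(n)) edges below the root.
log2(7) = 2.8074
ceil(2.8074) = 3
height (edges) = 3

3


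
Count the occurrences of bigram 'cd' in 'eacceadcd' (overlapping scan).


Scanning 'eacceadcd' for bigram 'cd':
  Position 0: 'ea' -> no
  Position 1: 'ac' -> no
  Position 2: 'cc' -> no
  Position 3: 'ce' -> no
  Position 4: 'ea' -> no
  Position 5: 'ad' -> no
  Position 6: 'dc' -> no
  Position 7: 'cd' -> MATCH
Total matches: 1

1


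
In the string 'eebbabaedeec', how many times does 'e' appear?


Scanning 'eebbabaedeec' for 'e':
  Position 0: 'e' -> MATCH (count: 1)
  Position 1: 'e' -> MATCH (count: 2)
  Position 7: 'e' -> MATCH (count: 3)
  Position 9: 'e' -> MATCH (count: 4)
  Position 10: 'e' -> MATCH (count: 5)
Total occurrences of 'e': 5

5


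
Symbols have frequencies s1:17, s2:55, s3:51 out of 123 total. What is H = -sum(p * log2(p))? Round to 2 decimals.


Computing entropy H = -sum(p_i * log2(p_i)):
  s1: p = 17/123 = 0.1382, -p*log2(p) = 0.3946
  s2: p = 55/123 = 0.4472, -p*log2(p) = 0.5192
  s3: p = 51/123 = 0.4146, -p*log2(p) = 0.5266
H = sum of terms = 1.4404
Rounded to 2 decimals: 1.44

1.44


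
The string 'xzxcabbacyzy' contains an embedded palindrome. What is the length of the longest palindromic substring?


Scanning 'xzxcabbacyzy' for palindromic substrings.
Substring at positions 3-8: 'cabbac'.
Check: reverse('cabbac') = 'cabbac' -> palindrome confirmed.
Neighbouring characters ('x' / 'y') break symmetry, so it cannot extend further.
No longer palindromic substring exists; longest length = 6

6


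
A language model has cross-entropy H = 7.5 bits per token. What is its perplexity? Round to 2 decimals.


Perplexity formula: PP = 2^H
H = 7.5
PP = 2^7.5
Decompose: 2^7.5 = 2^7 * 2^0.5 = 2^7 * sqrt(2)
2^7 = 128, sqrt(2) ~ 1.4142136
PP ~ 128 * 1.4142136 = 181.0193408
Rounded to 2 decimals: 181.02

181.02


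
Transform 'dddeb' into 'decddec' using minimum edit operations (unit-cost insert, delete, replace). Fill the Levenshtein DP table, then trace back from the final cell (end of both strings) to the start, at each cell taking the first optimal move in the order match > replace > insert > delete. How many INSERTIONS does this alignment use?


Edit distance = 3. Backtracking from cell (5, 7) with preference match > replace > insert > delete,
then listing the resulting alignment 'dddeb' -> 'decddec' left to right:
  Step 1: keep 'd'
  Step 2: insert 'e' [insertion #1]
  Step 3: insert 'c' [insertion #2]
  Step 4: keep 'd'
  Step 5: keep 'd'
  Step 6: keep 'e'
  Step 7: replace b->c
Total insertions: 2

2


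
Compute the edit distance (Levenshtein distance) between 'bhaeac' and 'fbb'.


Building DP table for s1='bhaeac' (len 6) and s2='fbb' (len 3):
       f  b  b
    0  1  2  3
  b 1  1  1  2
  h 2  2  2  2
  a 3  3  3  3
  e 4  4  4  4
  a 5  5  5  5
  c 6  6  6  6
Edit distance = dp[6][3] = 6

6


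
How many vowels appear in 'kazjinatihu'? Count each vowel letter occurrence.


Scanning each character of 'kazjinatihu':
  Position 1: 'k' -> consonant (running count: 0)
  Position 2: 'a' -> vowel (running count: 1)
  Position 3: 'z' -> consonant (running count: 1)
  Position 4: 'j' -> consonant (running count: 1)
  Position 5: 'i' -> vowel (running count: 2)
  Position 6: 'n' -> consonant (running count: 2)
  Position 7: 'a' -> vowel (running count: 3)
  Position 8: 't' -> consonant (running count: 3)
  Position 9: 'i' -> vowel (running count: 4)
  Position 10: 'h' -> consonant (running count: 4)
  Position 11: 'u' -> vowel (running count: 5)
Total vowels: 5

5


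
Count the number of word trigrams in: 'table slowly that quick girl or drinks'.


Word trigrams from [7] words:
  Trigram 1: (table slowly that)
  Trigram 2: (slowly that quick)
  Trigram 3: (that quick girl)
  Trigram 4: (quick girl or)
  Trigram 5: (girl or drinks)
Total word trigrams: 7 - 2 = 5

5


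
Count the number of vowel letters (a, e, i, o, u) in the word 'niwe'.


Scanning each character of 'niwe':
  Position 1: 'n' -> consonant (running count: 0)
  Position 2: 'i' -> vowel (running count: 1)
  Position 3: 'w' -> consonant (running count: 1)
  Position 4: 'e' -> vowel (running count: 2)
Total vowels: 2

2


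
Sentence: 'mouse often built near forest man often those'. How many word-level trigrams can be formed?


Word trigrams from [8] words:
  Trigram 1: (mouse often built)
  Trigram 2: (often built near)
  Trigram 3: (built near forest)
  Trigram 4: (near forest man)
  Trigram 5: (forest man often)
  Trigram 6: (man often those)
Total word trigrams: 8 - 2 = 6

6


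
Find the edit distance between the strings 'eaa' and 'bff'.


Building DP table for s1='eaa' (len 3) and s2='bff' (len 3):
       b  f  f
    0  1  2  3
  e 1  1  2  3
  a 2  2  2  3
  a 3  3  3  3
Edit distance = dp[3][3] = 3

3


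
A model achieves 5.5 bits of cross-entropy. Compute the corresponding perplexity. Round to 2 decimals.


Perplexity formula: PP = 2^H
H = 5.5
PP = 2^5.5
Decompose: 2^5.5 = 2^5 * 2^0.5 = 2^5 * sqrt(2)
2^5 = 32, sqrt(2) ~ 1.4142136
PP ~ 32 * 1.4142136 = 45.2548352
Rounded to 2 decimals: 45.25

45.25


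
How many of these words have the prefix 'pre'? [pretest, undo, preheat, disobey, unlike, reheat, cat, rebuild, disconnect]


Checking each word for prefix 'pre':
  'pretest' -> YES, starts with 'pre' (count: 1)
  'undo' -> no (count: 1)
  'preheat' -> YES, starts with 'pre' (count: 2)
  'disobey' -> no (count: 2)
  'unlike' -> no (count: 2)
  'reheat' -> no (count: 2)
  'cat' -> no (count: 2)
  'rebuild' -> no (count: 2)
  'disconnect' -> no (count: 2)
Total with prefix 'pre': 2

2


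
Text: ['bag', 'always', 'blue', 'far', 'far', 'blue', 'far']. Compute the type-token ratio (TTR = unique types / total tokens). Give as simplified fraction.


Tokens: 7
Unique types: ('always', 'bag', 'blue', 'far') = 4
TTR = 4/7
Already in lowest terms.

4/7


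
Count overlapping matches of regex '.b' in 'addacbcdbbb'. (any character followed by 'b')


Pattern: .b means any character followed by 'b'.
Scanning 'addacbcdbbb' position-by-position:
  Pos 0: window 'ad' -> no
  Pos 1: window 'dd' -> no
  Pos 2: window 'da' -> no
  Pos 3: window 'ac' -> no
  Pos 4: window 'cb' -> MATCH
  Pos 5: window 'bc' -> no
  Pos 6: window 'cd' -> no
  Pos 7: window 'db' -> MATCH
  Pos 8: window 'bb' -> MATCH
  Pos 9: window 'bb' -> MATCH
  Pos 10: window 'b' -> no
Total matches: 4

4


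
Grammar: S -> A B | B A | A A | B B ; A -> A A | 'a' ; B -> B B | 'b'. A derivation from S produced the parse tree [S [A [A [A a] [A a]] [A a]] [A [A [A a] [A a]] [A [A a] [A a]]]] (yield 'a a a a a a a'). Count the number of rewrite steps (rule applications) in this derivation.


Every bracketed nonterminal node [X ...] in the tree is produced by exactly one rule application.
Reading the tree off as a leftmost derivation:
  Step 1: S  =>  A A   (applied S -> A A)
  Step 2: A A  =>  A A A   (applied A -> A A)
  Step 3: A A A  =>  A A A A   (applied A -> A A)
  Step 4: A A A A  =>  a A A A   (applied A -> a)
  Step 5: a A A A  =>  a a A A   (applied A -> a)
  Step 6: a a A A  =>  a a a A   (applied A -> a)
  Step 7: a a a A  =>  a a a A A   (applied A -> A A)
  Step 8: a a a A A  =>  a a a A A A   (applied A -> A A)
  Step 9: a a a A A A  =>  a a a a A A   (applied A -> a)
  Step 10: a a a a A A  =>  a a a a a A   (applied A -> a)
  Step 11: a a a a a A  =>  a a a a a A A   (applied A -> A A)
  Step 12: a a a a a A A  =>  a a a a a a A   (applied A -> a)
  Step 13: a a a a a a A  =>  a a a a a a a   (applied A -> a)
Final yield: a a a a a a a
Total rewrite steps: 13

13


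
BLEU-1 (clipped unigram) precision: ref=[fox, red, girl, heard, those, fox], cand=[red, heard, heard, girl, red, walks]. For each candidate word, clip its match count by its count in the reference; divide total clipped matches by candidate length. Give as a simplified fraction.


Reference word counts: {'fox': 2, 'girl': 1, 'heard': 1, 'red': 1, 'those': 1}
Checking each candidate word (with clipping):
  'red' -> in reference (ref count 1, used 1/1) -> match (matches: 1)
  'heard' -> in reference (ref count 1, used 1/1) -> match (matches: 2)
  'heard' -> ref count 1 already used up (1/1) -> clipped, no match (matches: 2)
  'girl' -> in reference (ref count 1, used 1/1) -> match (matches: 3)
  'red' -> ref count 1 already used up (1/1) -> clipped, no match (matches: 3)
  'walks' -> not in reference -> no match (matches: 3)
Clipped matches: 3, Candidate length: 6
Precision = 3/6 = 1/2

1/2


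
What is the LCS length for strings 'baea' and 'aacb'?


DP table for LCS of 'baea' and 'aacb':
       a  a  c  b
    0  0  0  0  0
  b 0  0  0  0  1
  a 0  1  1  1  1
  e 0  1  1  1  1
  a 0  1  2  2  2
LCS: 'aa'
LCS length = 2

2


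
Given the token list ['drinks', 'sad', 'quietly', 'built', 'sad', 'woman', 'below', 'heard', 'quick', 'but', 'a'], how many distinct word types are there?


Listing all tokens and tracking unique types:
  Token 1: 'drinks' -> NEW (unique so far: 1)
  Token 2: 'sad' -> NEW (unique so far: 2)
  Token 3: 'quietly' -> NEW (unique so far: 3)
  Token 4: 'built' -> NEW (unique so far: 4)
  Token 5: 'sad' -> duplicate (unique so far: 4)
  Token 6: 'woman' -> NEW (unique so far: 5)
  Token 7: 'below' -> NEW (unique so far: 6)
  Token 8: 'heard' -> NEW (unique so far: 7)
  Token 9: 'quick' -> NEW (unique so far: 8)
  Token 10: 'but' -> NEW (unique so far: 9)
  Token 11: 'a' -> NEW (unique so far: 10)
Unique types: ('a', 'below', 'built', 'but', 'drinks', 'heard', 'quick', 'quietly', 'sad', 'woman')
Vocabulary size: 10

10


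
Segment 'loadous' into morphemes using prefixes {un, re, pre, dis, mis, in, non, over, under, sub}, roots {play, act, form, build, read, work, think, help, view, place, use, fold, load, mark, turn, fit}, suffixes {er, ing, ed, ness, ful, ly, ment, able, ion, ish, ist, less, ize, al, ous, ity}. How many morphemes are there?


Segmenting 'loadous' against the inventory:
  'load' -> root (morpheme 1)
  'ous' -> suffix (morpheme 2)
Total morphemes: 2

2


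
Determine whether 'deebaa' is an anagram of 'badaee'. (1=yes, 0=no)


Sort characters of 'deebaa': 'aabdee'
Sort characters of 'badaee': 'aabdee'
Sorted forms match -> they ARE anagrams
Result: 1

1


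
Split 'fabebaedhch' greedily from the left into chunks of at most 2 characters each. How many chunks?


'fabebaedhch' has 11 characters.
Chunking with max size 2:
  Chunk 1: 'fa' (positions 0-1)
  Chunk 2: 'be' (positions 2-3)
  Chunk 3: 'ba' (positions 4-5)
  Chunk 4: 'ed' (positions 6-7)
  Chunk 5: 'hc' (positions 8-9)
  Chunk 6: 'h' (positions 10-10)
Total chunks: ceil(11 / 2) = 6

6


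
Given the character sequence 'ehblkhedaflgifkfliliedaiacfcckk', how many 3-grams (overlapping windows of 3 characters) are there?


String 'ehblkhedaflgifkfliliedaiacfcckk' has length L = 31.
Number of overlapping n-grams = L - n + 1
Substituting: 31 - 3 + 1 = 29

29


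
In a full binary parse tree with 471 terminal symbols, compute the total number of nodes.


Leaf nodes (terminals): 471
Internal nodes = n - 1 = 471 - 1 = 470
Total = leaves + internal = 471 + 470 = 941

941


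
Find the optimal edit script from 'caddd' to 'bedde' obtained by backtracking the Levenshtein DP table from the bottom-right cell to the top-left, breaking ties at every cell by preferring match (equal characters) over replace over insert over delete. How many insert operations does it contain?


Edit distance = 3. Backtracking from cell (5, 5) with preference match > replace > insert > delete,
then listing the resulting alignment 'caddd' -> 'bedde' left to right:
  Step 1: replace c->b
  Step 2: replace a->e
  Step 3: keep 'd'
  Step 4: keep 'd'
  Step 5: replace d->e
Total insertions: 0

0


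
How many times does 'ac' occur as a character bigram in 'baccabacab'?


Scanning 'baccabacab' for bigram 'ac':
  Position 0: 'ba' -> no
  Position 1: 'ac' -> MATCH
  Position 2: 'cc' -> no
  Position 3: 'ca' -> no
  Position 4: 'ab' -> no
  Position 5: 'ba' -> no
  Position 6: 'ac' -> MATCH
  Position 7: 'ca' -> no
  Position 8: 'ab' -> no
Total matches: 2

2


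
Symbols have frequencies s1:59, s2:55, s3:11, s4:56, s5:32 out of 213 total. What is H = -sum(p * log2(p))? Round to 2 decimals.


Computing entropy H = -sum(p_i * log2(p_i)):
  s1: p = 59/213 = 0.2770, -p*log2(p) = 0.5130
  s2: p = 55/213 = 0.2582, -p*log2(p) = 0.5044
  s3: p = 11/213 = 0.0516, -p*log2(p) = 0.2208
  s4: p = 56/213 = 0.2629, -p*log2(p) = 0.5067
  s5: p = 32/213 = 0.1502, -p*log2(p) = 0.4108
H = sum of terms = 2.1557
Rounded to 2 decimals: 2.16

2.16


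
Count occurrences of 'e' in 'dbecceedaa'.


Scanning 'dbecceedaa' for 'e':
  Position 2: 'e' -> MATCH (count: 1)
  Position 5: 'e' -> MATCH (count: 2)
  Position 6: 'e' -> MATCH (count: 3)
Total occurrences of 'e': 3

3


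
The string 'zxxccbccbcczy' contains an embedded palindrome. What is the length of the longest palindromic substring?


Scanning 'zxxccbccbcczy' for palindromic substrings.
Substring at positions 3-10: 'ccbccbcc'.
Check: reverse('ccbccbcc') = 'ccbccbcc' -> palindrome confirmed.
Neighbouring characters ('x' / 'z') break symmetry, so it cannot extend further.
No longer palindromic substring exists; longest length = 8

8


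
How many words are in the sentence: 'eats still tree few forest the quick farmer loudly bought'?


Counting words by splitting on spaces:
  Word 1: 'eats'
  Word 2: 'still'
  Word 3: 'tree'
  Word 4: 'few'
  Word 5: 'forest'
  Word 6: 'the'
  Word 7: 'quick'
  Word 8: 'farmer'
  Word 9: 'loudly'
  Word 10: 'bought'
Total words: 10

10


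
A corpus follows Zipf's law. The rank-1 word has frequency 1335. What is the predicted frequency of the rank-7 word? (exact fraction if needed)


Zipf's law: freq(rank) = f1 / rank
f1 = 1335, rank = 7
freq = 1335 / 7
GCD(1335, 7) = 1
Simplified: 1335/7

1335/7


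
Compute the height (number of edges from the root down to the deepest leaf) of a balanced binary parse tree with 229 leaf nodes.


In a balanced binary tree with n leaves the deepest leaf is ceil(log2(n)) edges below the root.
log2(229) = 7.8392
ceil(7.8392) = 8
height (edges) = 8

8
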